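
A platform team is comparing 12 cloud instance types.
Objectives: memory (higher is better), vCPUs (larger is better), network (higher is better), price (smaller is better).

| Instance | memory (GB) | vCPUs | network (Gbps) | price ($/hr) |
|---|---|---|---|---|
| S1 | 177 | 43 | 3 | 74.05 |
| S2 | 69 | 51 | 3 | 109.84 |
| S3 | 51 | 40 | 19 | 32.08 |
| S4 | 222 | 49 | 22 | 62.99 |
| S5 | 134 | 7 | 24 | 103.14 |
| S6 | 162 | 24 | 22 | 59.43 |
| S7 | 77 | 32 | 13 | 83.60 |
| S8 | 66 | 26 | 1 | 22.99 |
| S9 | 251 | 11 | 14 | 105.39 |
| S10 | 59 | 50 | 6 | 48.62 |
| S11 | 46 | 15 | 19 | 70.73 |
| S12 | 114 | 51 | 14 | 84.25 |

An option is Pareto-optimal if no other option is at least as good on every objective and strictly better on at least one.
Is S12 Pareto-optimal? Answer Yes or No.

S1: worse on vCPUs (43 vs 51).
S2: worse on memory (69 vs 114).
S3: worse on memory (51 vs 114).
S4: worse on vCPUs (49 vs 51).
S5: worse on vCPUs (7 vs 51).
S6: worse on vCPUs (24 vs 51).
S7: worse on memory (77 vs 114).
S8: worse on memory (66 vs 114).
S9: worse on vCPUs (11 vs 51).
S10: worse on memory (59 vs 114).
S11: worse on memory (46 vs 114).
No option is at least as good as S12 on every objective and strictly better on one.

Yes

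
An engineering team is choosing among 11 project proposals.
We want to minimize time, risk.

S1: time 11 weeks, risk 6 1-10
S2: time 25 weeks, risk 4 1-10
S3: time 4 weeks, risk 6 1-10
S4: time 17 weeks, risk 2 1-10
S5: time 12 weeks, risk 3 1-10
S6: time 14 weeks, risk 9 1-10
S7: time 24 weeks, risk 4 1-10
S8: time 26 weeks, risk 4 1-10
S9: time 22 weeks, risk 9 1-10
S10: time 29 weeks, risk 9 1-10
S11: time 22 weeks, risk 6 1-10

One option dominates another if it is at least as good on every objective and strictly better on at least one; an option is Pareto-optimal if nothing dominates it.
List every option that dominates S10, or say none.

S1: time 11≤29, risk 6≤9 — dominates S10.
S2: time 25≤29, risk 4≤9 — dominates S10.
S3: time 4≤29, risk 6≤9 — dominates S10.
S4: time 17≤29, risk 2≤9 — dominates S10.
S5: time 12≤29, risk 3≤9 — dominates S10.
S6: time 14≤29, risk 9≤9 — dominates S10.
S7: time 24≤29, risk 4≤9 — dominates S10.
S8: time 26≤29, risk 4≤9 — dominates S10.
S9: time 22≤29, risk 9≤9 — dominates S10.
S11: time 22≤29, risk 6≤9 — dominates S10.

S1, S2, S3, S4, S5, S6, S7, S8, S9, S11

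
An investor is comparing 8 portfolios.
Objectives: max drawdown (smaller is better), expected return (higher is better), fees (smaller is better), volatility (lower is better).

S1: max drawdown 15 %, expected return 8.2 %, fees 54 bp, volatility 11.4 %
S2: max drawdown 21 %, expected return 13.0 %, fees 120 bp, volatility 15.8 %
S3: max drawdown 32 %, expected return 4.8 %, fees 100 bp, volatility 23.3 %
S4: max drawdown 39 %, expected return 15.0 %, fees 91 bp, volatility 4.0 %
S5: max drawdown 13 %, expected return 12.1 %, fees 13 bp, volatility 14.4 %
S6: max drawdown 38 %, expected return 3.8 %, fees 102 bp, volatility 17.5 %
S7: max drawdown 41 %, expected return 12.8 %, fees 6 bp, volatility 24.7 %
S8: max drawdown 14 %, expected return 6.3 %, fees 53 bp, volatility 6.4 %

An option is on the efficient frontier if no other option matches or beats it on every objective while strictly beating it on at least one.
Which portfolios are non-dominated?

S1: not dominated.
S2: not dominated.
S3: dominated by S1 (max drawdown 15≤32, expected return 8.2≥4.8, fees 54≤100, volatility 11.4≤23.3).
S4: not dominated (best expected return).
S5: not dominated (best max drawdown).
S6: dominated by S1 (max drawdown 15≤38, expected return 8.2≥3.8, fees 54≤102, volatility 11.4≤17.5).
S7: not dominated (best fees).
S8: not dominated.

S1, S2, S4, S5, S7, S8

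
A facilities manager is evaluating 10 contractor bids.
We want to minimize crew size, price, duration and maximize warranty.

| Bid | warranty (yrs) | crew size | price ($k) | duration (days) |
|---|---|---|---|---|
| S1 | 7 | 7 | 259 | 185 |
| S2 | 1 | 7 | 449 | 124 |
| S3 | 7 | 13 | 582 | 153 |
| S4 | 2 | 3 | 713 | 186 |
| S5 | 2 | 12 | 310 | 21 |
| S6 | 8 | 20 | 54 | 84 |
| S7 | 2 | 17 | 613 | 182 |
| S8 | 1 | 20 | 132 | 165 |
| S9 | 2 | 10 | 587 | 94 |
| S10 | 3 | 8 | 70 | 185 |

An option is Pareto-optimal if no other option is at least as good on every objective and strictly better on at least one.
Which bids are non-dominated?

S1, S2, S3, S4, S5, S6, S9, S10

S1: not dominated.
S2: not dominated.
S3: not dominated.
S4: not dominated (best crew size).
S5: not dominated (best duration).
S6: not dominated (best warranty).
S7: dominated by S3 (warranty 7≥2, crew size 13≤17, price 582≤613, duration 153≤182).
S8: dominated by S6 (warranty 8≥1, crew size 20≤20, price 54≤132, duration 84≤165).
S9: not dominated.
S10: not dominated.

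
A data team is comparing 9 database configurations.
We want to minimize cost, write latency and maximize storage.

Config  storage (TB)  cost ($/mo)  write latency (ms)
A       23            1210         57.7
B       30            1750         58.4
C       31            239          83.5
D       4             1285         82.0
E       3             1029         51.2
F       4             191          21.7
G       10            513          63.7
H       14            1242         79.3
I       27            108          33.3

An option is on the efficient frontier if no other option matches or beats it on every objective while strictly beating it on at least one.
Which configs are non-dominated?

B, C, F, I

A: dominated by I (storage 27≥23, cost 108≤1210, write latency 33.3≤57.7).
B: not dominated.
C: not dominated (best storage).
D: dominated by A (storage 23≥4, cost 1210≤1285, write latency 57.7≤82.0).
E: dominated by F (storage 4≥3, cost 191≤1029, write latency 21.7≤51.2).
F: not dominated (best write latency).
G: dominated by I (storage 27≥10, cost 108≤513, write latency 33.3≤63.7).
H: dominated by A (storage 23≥14, cost 1210≤1242, write latency 57.7≤79.3).
I: not dominated (best cost).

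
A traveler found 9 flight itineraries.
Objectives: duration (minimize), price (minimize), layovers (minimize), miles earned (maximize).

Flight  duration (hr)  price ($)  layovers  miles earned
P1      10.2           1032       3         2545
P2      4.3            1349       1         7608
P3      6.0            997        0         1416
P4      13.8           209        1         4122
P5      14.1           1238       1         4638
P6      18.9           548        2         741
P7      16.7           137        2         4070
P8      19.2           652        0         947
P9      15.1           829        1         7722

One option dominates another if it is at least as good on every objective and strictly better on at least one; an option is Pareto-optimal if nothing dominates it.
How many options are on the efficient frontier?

8

P1: not dominated.
P2: not dominated (best duration).
P3: not dominated.
P4: not dominated.
P5: not dominated.
P6: dominated by P4 (duration 13.8≤18.9, price 209≤548, layovers 1≤2, miles earned 4122≥741).
P7: not dominated (best price).
P8: not dominated.
P9: not dominated (best miles earned).
Pareto-optimal: P1, P2, P3, P4, P5, P7, P8, P9 → 8.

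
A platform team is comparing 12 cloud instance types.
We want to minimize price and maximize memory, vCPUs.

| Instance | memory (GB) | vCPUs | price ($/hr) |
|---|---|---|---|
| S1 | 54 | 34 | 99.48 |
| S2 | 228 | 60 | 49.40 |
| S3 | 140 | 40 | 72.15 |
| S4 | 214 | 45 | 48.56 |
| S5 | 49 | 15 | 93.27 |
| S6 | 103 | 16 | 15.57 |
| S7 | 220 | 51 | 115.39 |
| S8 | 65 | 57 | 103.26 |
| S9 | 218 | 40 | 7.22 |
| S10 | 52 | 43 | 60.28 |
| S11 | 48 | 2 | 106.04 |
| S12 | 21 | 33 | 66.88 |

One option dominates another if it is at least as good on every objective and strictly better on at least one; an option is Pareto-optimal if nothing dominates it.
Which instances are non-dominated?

S1: dominated by S2 (memory 228≥54, vCPUs 60≥34, price 49.40≤99.48).
S2: not dominated (best memory).
S3: dominated by S2 (memory 228≥140, vCPUs 60≥40, price 49.40≤72.15).
S4: not dominated.
S5: dominated by S2 (memory 228≥49, vCPUs 60≥15, price 49.40≤93.27).
S6: dominated by S9 (memory 218≥103, vCPUs 40≥16, price 7.22≤15.57).
S7: dominated by S2 (memory 228≥220, vCPUs 60≥51, price 49.40≤115.39).
S8: dominated by S2 (memory 228≥65, vCPUs 60≥57, price 49.40≤103.26).
S9: not dominated (best price).
S10: dominated by S2 (memory 228≥52, vCPUs 60≥43, price 49.40≤60.28).
S11: dominated by S1 (memory 54≥48, vCPUs 34≥2, price 99.48≤106.04).
S12: dominated by S2 (memory 228≥21, vCPUs 60≥33, price 49.40≤66.88).

S2, S4, S9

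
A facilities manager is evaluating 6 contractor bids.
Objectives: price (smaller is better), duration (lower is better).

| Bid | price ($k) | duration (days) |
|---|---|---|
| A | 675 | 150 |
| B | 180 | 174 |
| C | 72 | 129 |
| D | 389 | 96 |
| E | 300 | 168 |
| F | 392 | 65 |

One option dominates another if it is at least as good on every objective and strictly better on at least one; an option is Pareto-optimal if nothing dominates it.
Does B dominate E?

No

B vs E: B is worse on duration (174 vs 168), so it does not dominate E.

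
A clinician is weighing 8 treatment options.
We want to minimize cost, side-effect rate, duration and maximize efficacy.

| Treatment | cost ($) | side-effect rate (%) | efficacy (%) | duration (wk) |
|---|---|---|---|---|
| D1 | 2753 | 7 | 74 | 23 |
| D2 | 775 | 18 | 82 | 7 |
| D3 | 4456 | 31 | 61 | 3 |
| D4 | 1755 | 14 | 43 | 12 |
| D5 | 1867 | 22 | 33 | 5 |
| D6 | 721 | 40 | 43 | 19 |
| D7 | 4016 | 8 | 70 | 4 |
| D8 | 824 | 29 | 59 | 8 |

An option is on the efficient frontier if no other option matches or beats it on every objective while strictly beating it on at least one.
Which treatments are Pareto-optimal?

D1, D2, D3, D4, D5, D6, D7

D1: not dominated (best side-effect rate).
D2: not dominated (best efficacy).
D3: not dominated (best duration).
D4: not dominated.
D5: not dominated.
D6: not dominated (best cost).
D7: not dominated.
D8: dominated by D2 (cost 775≤824, side-effect rate 18≤29, efficacy 82≥59, duration 7≤8).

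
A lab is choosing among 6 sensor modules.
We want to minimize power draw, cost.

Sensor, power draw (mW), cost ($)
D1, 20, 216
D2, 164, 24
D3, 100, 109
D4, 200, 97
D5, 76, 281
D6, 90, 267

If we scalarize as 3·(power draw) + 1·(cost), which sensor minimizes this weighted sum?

D1: 3·20 + 1·216 = 276
D2: 3·164 + 1·24 = 516
D3: 3·100 + 1·109 = 409
D4: 3·200 + 1·97 = 697
D5: 3·76 + 1·281 = 509
D6: 3·90 + 1·267 = 537
Lowest: D1 at 276.

D1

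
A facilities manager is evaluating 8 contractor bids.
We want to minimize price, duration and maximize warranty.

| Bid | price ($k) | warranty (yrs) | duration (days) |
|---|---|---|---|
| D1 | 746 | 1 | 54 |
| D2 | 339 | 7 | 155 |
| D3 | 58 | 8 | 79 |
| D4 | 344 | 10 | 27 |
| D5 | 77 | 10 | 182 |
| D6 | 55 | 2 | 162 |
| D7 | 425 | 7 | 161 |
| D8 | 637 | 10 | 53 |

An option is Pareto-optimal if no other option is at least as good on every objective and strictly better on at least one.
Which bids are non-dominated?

D1: dominated by D4 (price 344≤746, warranty 10≥1, duration 27≤54).
D2: dominated by D3 (price 58≤339, warranty 8≥7, duration 79≤155).
D3: not dominated.
D4: not dominated (best duration).
D5: not dominated.
D6: not dominated (best price).
D7: dominated by D2 (price 339≤425, warranty 7≥7, duration 155≤161).
D8: dominated by D4 (price 344≤637, warranty 10≥10, duration 27≤53).

D3, D4, D5, D6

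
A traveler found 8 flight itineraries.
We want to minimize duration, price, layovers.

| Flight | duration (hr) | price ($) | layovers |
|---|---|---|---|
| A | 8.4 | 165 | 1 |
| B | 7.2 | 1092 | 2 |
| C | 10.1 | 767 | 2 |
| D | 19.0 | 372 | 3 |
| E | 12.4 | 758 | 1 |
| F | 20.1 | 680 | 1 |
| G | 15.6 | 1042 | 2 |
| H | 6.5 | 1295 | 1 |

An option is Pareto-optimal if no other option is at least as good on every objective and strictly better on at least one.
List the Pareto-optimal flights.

A: not dominated (best price).
B: not dominated.
C: dominated by A (duration 8.4≤10.1, price 165≤767, layovers 1≤2).
D: dominated by A (duration 8.4≤19.0, price 165≤372, layovers 1≤3).
E: dominated by A (duration 8.4≤12.4, price 165≤758, layovers 1≤1).
F: dominated by A (duration 8.4≤20.1, price 165≤680, layovers 1≤1).
G: dominated by A (duration 8.4≤15.6, price 165≤1042, layovers 1≤2).
H: not dominated (best duration).

A, B, H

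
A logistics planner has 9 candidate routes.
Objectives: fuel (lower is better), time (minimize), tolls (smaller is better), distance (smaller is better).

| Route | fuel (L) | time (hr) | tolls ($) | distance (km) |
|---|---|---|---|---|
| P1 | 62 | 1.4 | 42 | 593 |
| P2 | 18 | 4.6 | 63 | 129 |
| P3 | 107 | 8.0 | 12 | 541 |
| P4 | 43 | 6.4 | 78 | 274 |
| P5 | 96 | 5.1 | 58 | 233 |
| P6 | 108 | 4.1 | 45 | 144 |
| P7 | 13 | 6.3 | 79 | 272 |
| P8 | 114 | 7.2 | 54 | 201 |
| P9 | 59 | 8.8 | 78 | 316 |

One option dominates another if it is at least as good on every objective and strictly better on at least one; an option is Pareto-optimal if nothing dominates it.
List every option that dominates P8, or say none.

P6: fuel 108≤114, time 4.1≤7.2, tolls 45≤54, distance 144≤201 — dominates P8.
Others (P1, P2, P3, P4, P5, P7, P9) are each worse than P8 on at least one objective.

P6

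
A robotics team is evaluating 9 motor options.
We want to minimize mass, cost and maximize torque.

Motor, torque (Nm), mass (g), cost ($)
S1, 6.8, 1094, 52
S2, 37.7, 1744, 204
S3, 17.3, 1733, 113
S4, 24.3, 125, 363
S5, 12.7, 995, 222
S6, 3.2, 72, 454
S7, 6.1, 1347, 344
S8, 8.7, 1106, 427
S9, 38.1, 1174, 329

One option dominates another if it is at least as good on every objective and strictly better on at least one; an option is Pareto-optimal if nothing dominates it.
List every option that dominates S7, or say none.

S1: torque 6.8≥6.1, mass 1094≤1347, cost 52≤344 — dominates S7.
S5: torque 12.7≥6.1, mass 995≤1347, cost 222≤344 — dominates S7.
S9: torque 38.1≥6.1, mass 1174≤1347, cost 329≤344 — dominates S7.
Others (S2, S3, S4, S6, S8) are each worse than S7 on at least one objective.

S1, S5, S9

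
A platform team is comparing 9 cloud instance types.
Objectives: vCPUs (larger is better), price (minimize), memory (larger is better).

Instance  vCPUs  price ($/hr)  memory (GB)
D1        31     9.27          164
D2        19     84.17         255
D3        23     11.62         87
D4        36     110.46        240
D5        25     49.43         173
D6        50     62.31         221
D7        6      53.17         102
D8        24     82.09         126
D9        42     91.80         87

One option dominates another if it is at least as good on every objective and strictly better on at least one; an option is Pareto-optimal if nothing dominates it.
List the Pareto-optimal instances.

D1: not dominated (best price).
D2: not dominated (best memory).
D3: dominated by D1 (vCPUs 31≥23, price 9.27≤11.62, memory 164≥87).
D4: not dominated.
D5: not dominated.
D6: not dominated (best vCPUs).
D7: dominated by D1 (vCPUs 31≥6, price 9.27≤53.17, memory 164≥102).
D8: dominated by D1 (vCPUs 31≥24, price 9.27≤82.09, memory 164≥126).
D9: dominated by D6 (vCPUs 50≥42, price 62.31≤91.80, memory 221≥87).

D1, D2, D4, D5, D6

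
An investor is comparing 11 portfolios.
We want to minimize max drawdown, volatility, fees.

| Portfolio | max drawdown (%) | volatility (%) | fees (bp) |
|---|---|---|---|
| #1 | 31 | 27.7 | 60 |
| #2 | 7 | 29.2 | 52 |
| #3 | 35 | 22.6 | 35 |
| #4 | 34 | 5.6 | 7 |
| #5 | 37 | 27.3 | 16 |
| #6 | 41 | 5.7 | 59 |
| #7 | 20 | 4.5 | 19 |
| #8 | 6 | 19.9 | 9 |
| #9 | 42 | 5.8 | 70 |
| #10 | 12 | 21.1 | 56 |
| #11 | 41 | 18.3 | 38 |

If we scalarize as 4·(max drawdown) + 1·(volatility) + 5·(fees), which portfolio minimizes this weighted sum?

#8

#1: 4·31 + 1·27.7 + 5·60 = 451.7
#2: 4·7 + 1·29.2 + 5·52 = 317.2
#3: 4·35 + 1·22.6 + 5·35 = 337.6
#4: 4·34 + 1·5.6 + 5·7 = 176.6
#5: 4·37 + 1·27.3 + 5·16 = 255.3
#6: 4·41 + 1·5.7 + 5·59 = 464.7
#7: 4·20 + 1·4.5 + 5·19 = 179.5
#8: 4·6 + 1·19.9 + 5·9 = 88.9
#9: 4·42 + 1·5.8 + 5·70 = 523.8
#10: 4·12 + 1·21.1 + 5·56 = 349.1
#11: 4·41 + 1·18.3 + 5·38 = 372.3
Lowest: #8 at 88.9.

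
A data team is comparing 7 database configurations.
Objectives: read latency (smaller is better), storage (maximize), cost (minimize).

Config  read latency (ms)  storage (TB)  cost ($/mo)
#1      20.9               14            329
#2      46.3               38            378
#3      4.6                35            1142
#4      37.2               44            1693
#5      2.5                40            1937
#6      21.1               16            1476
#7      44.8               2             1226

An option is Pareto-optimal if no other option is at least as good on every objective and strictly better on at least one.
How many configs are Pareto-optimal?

#1: not dominated (best cost).
#2: not dominated.
#3: not dominated.
#4: not dominated (best storage).
#5: not dominated (best read latency).
#6: dominated by #3 (read latency 4.6≤21.1, storage 35≥16, cost 1142≤1476).
#7: dominated by #1 (read latency 20.9≤44.8, storage 14≥2, cost 329≤1226).
Pareto-optimal: #1, #2, #3, #4, #5 → 5.

5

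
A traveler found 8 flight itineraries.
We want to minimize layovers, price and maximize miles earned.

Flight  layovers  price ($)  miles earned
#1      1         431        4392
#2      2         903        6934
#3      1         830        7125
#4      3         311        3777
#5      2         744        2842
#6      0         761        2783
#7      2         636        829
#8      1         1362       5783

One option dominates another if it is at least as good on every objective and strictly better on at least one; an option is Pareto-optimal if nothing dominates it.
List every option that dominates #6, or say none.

none

#1: worse on layovers (1 vs 0).
#2: worse on layovers (2 vs 0).
#3: worse on layovers (1 vs 0).
#4: worse on layovers (3 vs 0).
#5: worse on layovers (2 vs 0).
#7: worse on layovers (2 vs 0).
#8: worse on layovers (1 vs 0).
No option dominates #6.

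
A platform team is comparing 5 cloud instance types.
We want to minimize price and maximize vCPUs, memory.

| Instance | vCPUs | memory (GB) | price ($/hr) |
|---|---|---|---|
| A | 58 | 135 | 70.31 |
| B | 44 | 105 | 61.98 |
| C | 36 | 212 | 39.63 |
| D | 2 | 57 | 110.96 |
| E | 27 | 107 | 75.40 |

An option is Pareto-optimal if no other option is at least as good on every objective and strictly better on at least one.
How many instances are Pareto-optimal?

3

A: not dominated (best vCPUs).
B: not dominated.
C: not dominated (best memory).
D: dominated by A (vCPUs 58≥2, memory 135≥57, price 70.31≤110.96).
E: dominated by A (vCPUs 58≥27, memory 135≥107, price 70.31≤75.40).
Pareto-optimal: A, B, C → 3.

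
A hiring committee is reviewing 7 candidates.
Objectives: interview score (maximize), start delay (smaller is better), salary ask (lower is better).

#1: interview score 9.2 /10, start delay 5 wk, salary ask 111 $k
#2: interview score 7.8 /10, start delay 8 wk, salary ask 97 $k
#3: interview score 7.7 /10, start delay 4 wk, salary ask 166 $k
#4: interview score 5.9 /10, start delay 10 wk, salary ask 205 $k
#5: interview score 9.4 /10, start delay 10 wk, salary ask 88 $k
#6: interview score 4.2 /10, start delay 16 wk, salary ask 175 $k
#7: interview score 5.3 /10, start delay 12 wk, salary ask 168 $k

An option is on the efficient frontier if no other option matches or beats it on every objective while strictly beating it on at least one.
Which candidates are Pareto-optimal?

#1, #2, #3, #5

#1: not dominated.
#2: not dominated.
#3: not dominated (best start delay).
#4: dominated by #1 (interview score 9.2≥5.9, start delay 5≤10, salary ask 111≤205).
#5: not dominated (best interview score).
#6: dominated by #1 (interview score 9.2≥4.2, start delay 5≤16, salary ask 111≤175).
#7: dominated by #1 (interview score 9.2≥5.3, start delay 5≤12, salary ask 111≤168).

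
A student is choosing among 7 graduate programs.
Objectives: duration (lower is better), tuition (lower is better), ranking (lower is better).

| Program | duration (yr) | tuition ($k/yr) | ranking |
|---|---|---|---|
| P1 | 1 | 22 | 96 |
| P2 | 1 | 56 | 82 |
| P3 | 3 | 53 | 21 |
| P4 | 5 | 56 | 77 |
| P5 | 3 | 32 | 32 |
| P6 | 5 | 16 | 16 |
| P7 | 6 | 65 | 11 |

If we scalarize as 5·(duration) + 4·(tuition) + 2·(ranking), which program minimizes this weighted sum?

P6

P1: 5·1 + 4·22 + 2·96 = 285
P2: 5·1 + 4·56 + 2·82 = 393
P3: 5·3 + 4·53 + 2·21 = 269
P4: 5·5 + 4·56 + 2·77 = 403
P5: 5·3 + 4·32 + 2·32 = 207
P6: 5·5 + 4·16 + 2·16 = 121
P7: 5·6 + 4·65 + 2·11 = 312
Lowest: P6 at 121.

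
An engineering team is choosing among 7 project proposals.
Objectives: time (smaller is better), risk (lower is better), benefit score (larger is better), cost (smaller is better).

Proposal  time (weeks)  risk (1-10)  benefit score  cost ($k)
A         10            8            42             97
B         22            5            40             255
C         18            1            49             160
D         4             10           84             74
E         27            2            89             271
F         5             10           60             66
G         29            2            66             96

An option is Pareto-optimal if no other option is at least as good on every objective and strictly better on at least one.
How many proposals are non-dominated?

6

A: not dominated.
B: dominated by C (time 18≤22, risk 1≤5, benefit score 49≥40, cost 160≤255).
C: not dominated (best risk).
D: not dominated (best time).
E: not dominated (best benefit score).
F: not dominated (best cost).
G: not dominated.
Pareto-optimal: A, C, D, E, F, G → 6.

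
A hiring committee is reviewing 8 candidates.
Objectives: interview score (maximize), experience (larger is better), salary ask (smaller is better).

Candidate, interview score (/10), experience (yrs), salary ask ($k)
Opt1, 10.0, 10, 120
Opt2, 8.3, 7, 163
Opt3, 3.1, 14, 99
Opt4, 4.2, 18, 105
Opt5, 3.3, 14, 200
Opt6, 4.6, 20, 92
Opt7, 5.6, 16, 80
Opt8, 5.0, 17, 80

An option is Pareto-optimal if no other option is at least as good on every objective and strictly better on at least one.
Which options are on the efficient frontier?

Opt1: not dominated (best interview score).
Opt2: dominated by Opt1 (interview score 10.0≥8.3, experience 10≥7, salary ask 120≤163).
Opt3: dominated by Opt6 (interview score 4.6≥3.1, experience 20≥14, salary ask 92≤99).
Opt4: dominated by Opt6 (interview score 4.6≥4.2, experience 20≥18, salary ask 92≤105).
Opt5: dominated by Opt4 (interview score 4.2≥3.3, experience 18≥14, salary ask 105≤200).
Opt6: not dominated (best experience).
Opt7: not dominated.
Opt8: not dominated.

Opt1, Opt6, Opt7, Opt8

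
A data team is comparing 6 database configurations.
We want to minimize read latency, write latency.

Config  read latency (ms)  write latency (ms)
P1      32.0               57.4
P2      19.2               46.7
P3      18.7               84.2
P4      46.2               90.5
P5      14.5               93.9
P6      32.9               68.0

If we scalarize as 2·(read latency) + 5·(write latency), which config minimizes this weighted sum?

P1: 2·32.0 + 5·57.4 = 351.0
P2: 2·19.2 + 5·46.7 = 271.9
P3: 2·18.7 + 5·84.2 = 458.4
P4: 2·46.2 + 5·90.5 = 544.9
P5: 2·14.5 + 5·93.9 = 498.5
P6: 2·32.9 + 5·68.0 = 405.8
Lowest: P2 at 271.9.

P2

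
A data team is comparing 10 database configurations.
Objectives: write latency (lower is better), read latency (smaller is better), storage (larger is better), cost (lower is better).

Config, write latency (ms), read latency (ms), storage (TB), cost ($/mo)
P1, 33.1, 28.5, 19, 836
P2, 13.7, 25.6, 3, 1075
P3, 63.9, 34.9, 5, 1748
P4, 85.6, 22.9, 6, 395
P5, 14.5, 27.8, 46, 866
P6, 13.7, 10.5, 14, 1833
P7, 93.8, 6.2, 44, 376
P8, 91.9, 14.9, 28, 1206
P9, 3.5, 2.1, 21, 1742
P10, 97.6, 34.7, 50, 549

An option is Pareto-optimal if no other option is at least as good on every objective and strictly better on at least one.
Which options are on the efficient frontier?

P1, P2, P4, P5, P7, P8, P9, P10

P1: not dominated.
P2: not dominated.
P3: dominated by P1 (write latency 33.1≤63.9, read latency 28.5≤34.9, storage 19≥5, cost 836≤1748).
P4: not dominated.
P5: not dominated.
P6: dominated by P9 (write latency 3.5≤13.7, read latency 2.1≤10.5, storage 21≥14, cost 1742≤1833).
P7: not dominated (best cost).
P8: not dominated.
P9: not dominated (best write latency).
P10: not dominated (best storage).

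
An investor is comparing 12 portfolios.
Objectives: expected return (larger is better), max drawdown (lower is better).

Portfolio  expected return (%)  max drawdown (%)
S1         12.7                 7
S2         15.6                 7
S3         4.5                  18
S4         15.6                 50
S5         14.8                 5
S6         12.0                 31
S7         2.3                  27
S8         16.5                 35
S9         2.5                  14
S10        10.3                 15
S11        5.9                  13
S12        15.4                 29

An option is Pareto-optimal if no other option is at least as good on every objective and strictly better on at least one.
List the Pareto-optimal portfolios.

S2, S5, S8

S1: dominated by S2 (expected return 15.6≥12.7, max drawdown 7≤7).
S2: not dominated.
S3: dominated by S1 (expected return 12.7≥4.5, max drawdown 7≤18).
S4: dominated by S2 (expected return 15.6≥15.6, max drawdown 7≤50).
S5: not dominated (best max drawdown).
S6: dominated by S1 (expected return 12.7≥12.0, max drawdown 7≤31).
S7: dominated by S1 (expected return 12.7≥2.3, max drawdown 7≤27).
S8: not dominated (best expected return).
S9: dominated by S1 (expected return 12.7≥2.5, max drawdown 7≤14).
S10: dominated by S1 (expected return 12.7≥10.3, max drawdown 7≤15).
S11: dominated by S1 (expected return 12.7≥5.9, max drawdown 7≤13).
S12: dominated by S2 (expected return 15.6≥15.4, max drawdown 7≤29).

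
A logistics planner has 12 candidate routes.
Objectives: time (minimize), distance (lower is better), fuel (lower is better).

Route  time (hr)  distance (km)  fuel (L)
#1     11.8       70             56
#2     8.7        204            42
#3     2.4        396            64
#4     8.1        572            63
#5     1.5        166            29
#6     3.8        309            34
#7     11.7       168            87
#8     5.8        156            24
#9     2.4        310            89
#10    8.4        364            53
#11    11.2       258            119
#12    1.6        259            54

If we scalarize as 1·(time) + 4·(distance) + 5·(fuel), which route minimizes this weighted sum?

#1

#1: 1·11.8 + 4·70 + 5·56 = 571.8
#2: 1·8.7 + 4·204 + 5·42 = 1034.7
#3: 1·2.4 + 4·396 + 5·64 = 1906.4
#4: 1·8.1 + 4·572 + 5·63 = 2611.1
#5: 1·1.5 + 4·166 + 5·29 = 810.5
#6: 1·3.8 + 4·309 + 5·34 = 1409.8
#7: 1·11.7 + 4·168 + 5·87 = 1118.7
#8: 1·5.8 + 4·156 + 5·24 = 749.8
#9: 1·2.4 + 4·310 + 5·89 = 1687.4
#10: 1·8.4 + 4·364 + 5·53 = 1729.4
#11: 1·11.2 + 4·258 + 5·119 = 1638.2
#12: 1·1.6 + 4·259 + 5·54 = 1307.6
Lowest: #1 at 571.8.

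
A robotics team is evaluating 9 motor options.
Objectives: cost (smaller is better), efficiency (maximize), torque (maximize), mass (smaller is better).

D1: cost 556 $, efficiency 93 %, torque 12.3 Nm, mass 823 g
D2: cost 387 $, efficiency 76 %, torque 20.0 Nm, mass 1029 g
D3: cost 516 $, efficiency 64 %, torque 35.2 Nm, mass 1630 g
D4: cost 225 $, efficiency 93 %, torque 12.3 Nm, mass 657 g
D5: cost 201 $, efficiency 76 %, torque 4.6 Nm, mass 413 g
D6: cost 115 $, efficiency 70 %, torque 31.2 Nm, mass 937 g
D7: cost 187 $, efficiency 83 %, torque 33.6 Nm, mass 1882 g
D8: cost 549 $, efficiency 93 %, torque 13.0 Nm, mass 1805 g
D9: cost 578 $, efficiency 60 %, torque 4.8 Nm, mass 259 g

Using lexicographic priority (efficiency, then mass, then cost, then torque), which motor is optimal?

D4

First maximize efficiency: best is 93, kept {D1, D4, D8}.
Then minimize mass: best is 657, kept {D4}.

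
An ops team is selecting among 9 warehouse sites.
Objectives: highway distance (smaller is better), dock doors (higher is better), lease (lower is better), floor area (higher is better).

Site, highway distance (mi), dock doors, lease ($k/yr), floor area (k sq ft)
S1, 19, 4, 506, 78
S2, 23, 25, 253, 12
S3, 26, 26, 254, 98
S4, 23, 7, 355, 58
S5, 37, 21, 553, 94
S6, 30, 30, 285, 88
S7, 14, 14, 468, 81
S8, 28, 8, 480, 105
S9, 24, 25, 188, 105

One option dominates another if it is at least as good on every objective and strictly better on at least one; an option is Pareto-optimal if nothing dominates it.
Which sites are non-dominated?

S2, S3, S4, S6, S7, S9

S1: dominated by S7 (highway distance 14≤19, dock doors 14≥4, lease 468≤506, floor area 81≥78).
S2: not dominated.
S3: not dominated.
S4: not dominated.
S5: dominated by S3 (highway distance 26≤37, dock doors 26≥21, lease 254≤553, floor area 98≥94).
S6: not dominated (best dock doors).
S7: not dominated (best highway distance).
S8: dominated by S9 (highway distance 24≤28, dock doors 25≥8, lease 188≤480, floor area 105≥105).
S9: not dominated (best lease).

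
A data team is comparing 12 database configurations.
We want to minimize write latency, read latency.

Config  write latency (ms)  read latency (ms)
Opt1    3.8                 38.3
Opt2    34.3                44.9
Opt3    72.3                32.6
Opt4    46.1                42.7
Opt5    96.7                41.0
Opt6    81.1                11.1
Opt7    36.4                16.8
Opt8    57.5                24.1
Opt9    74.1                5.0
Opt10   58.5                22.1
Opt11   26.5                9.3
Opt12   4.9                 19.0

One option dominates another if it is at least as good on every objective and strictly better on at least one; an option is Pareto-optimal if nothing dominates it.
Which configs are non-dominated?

Opt1: not dominated (best write latency).
Opt2: dominated by Opt1 (write latency 3.8≤34.3, read latency 38.3≤44.9).
Opt3: dominated by Opt7 (write latency 36.4≤72.3, read latency 16.8≤32.6).
Opt4: dominated by Opt1 (write latency 3.8≤46.1, read latency 38.3≤42.7).
Opt5: dominated by Opt1 (write latency 3.8≤96.7, read latency 38.3≤41.0).
Opt6: dominated by Opt9 (write latency 74.1≤81.1, read latency 5.0≤11.1).
Opt7: dominated by Opt11 (write latency 26.5≤36.4, read latency 9.3≤16.8).
Opt8: dominated by Opt7 (write latency 36.4≤57.5, read latency 16.8≤24.1).
Opt9: not dominated (best read latency).
Opt10: dominated by Opt7 (write latency 36.4≤58.5, read latency 16.8≤22.1).
Opt11: not dominated.
Opt12: not dominated.

Opt1, Opt9, Opt11, Opt12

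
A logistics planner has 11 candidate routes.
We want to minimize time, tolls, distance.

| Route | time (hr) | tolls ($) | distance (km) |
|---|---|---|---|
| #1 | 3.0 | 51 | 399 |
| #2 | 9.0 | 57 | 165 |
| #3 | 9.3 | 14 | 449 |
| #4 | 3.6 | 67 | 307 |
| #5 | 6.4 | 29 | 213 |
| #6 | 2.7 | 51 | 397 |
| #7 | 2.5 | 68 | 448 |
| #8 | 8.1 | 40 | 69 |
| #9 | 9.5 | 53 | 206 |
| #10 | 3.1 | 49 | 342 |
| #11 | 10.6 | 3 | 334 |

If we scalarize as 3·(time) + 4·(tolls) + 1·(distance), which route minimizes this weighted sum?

#8

#1: 3·3.0 + 4·51 + 1·399 = 612.0
#2: 3·9.0 + 4·57 + 1·165 = 420.0
#3: 3·9.3 + 4·14 + 1·449 = 532.9
#4: 3·3.6 + 4·67 + 1·307 = 585.8
#5: 3·6.4 + 4·29 + 1·213 = 348.2
#6: 3·2.7 + 4·51 + 1·397 = 609.1
#7: 3·2.5 + 4·68 + 1·448 = 727.5
#8: 3·8.1 + 4·40 + 1·69 = 253.3
#9: 3·9.5 + 4·53 + 1·206 = 446.5
#10: 3·3.1 + 4·49 + 1·342 = 547.3
#11: 3·10.6 + 4·3 + 1·334 = 377.8
Lowest: #8 at 253.3.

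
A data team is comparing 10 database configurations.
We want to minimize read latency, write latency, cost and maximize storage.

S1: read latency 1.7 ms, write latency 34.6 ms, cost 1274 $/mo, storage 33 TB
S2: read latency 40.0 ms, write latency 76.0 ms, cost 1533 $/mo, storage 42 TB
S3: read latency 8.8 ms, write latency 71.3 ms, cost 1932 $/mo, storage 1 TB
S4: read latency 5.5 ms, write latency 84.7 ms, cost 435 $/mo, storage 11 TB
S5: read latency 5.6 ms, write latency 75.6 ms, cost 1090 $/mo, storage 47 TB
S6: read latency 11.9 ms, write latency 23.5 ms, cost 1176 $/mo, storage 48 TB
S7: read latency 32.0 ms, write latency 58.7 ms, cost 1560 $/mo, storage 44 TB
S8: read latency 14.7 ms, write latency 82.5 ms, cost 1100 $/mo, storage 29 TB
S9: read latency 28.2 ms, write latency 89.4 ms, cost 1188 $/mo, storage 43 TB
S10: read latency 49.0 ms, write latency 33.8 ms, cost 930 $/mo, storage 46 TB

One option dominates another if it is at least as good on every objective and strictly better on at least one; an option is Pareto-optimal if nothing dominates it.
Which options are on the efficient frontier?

S1: not dominated (best read latency).
S2: dominated by S5 (read latency 5.6≤40.0, write latency 75.6≤76.0, cost 1090≤1533, storage 47≥42).
S3: dominated by S1 (read latency 1.7≤8.8, write latency 34.6≤71.3, cost 1274≤1932, storage 33≥1).
S4: not dominated (best cost).
S5: not dominated.
S6: not dominated (best write latency).
S7: dominated by S6 (read latency 11.9≤32.0, write latency 23.5≤58.7, cost 1176≤1560, storage 48≥44).
S8: dominated by S5 (read latency 5.6≤14.7, write latency 75.6≤82.5, cost 1090≤1100, storage 47≥29).
S9: dominated by S5 (read latency 5.6≤28.2, write latency 75.6≤89.4, cost 1090≤1188, storage 47≥43).
S10: not dominated.

S1, S4, S5, S6, S10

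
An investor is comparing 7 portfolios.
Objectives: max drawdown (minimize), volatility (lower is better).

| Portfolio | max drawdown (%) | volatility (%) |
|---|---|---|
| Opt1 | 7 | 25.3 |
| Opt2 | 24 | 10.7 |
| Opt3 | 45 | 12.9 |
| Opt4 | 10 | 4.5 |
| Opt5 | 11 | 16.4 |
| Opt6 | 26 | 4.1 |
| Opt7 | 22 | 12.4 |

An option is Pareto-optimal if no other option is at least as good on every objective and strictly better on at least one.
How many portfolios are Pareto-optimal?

3

Opt1: not dominated (best max drawdown).
Opt2: dominated by Opt4 (max drawdown 10≤24, volatility 4.5≤10.7).
Opt3: dominated by Opt2 (max drawdown 24≤45, volatility 10.7≤12.9).
Opt4: not dominated.
Opt5: dominated by Opt4 (max drawdown 10≤11, volatility 4.5≤16.4).
Opt6: not dominated (best volatility).
Opt7: dominated by Opt4 (max drawdown 10≤22, volatility 4.5≤12.4).
Pareto-optimal: Opt1, Opt4, Opt6 → 3.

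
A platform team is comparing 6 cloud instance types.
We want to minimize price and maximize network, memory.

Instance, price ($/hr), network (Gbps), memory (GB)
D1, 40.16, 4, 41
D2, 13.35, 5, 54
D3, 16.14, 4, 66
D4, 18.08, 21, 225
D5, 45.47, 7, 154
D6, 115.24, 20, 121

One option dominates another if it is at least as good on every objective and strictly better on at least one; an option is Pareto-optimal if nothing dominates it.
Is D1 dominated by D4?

Yes

D4 vs D1: price 18.08≤40.16, network 21≥4, memory 225≥41 — D4 is at least as good on every objective with at least one strict improvement.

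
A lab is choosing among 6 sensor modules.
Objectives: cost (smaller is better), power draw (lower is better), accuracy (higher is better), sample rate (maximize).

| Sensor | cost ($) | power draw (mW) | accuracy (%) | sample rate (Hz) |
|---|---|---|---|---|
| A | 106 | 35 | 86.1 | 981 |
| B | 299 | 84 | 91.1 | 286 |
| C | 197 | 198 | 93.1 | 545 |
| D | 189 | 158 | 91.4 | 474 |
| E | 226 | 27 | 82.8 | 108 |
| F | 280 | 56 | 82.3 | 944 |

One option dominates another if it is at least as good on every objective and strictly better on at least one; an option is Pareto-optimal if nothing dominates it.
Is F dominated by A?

A vs F: cost 106≤280, power draw 35≤56, accuracy 86.1≥82.3, sample rate 981≥944 — A is at least as good on every objective with at least one strict improvement.

Yes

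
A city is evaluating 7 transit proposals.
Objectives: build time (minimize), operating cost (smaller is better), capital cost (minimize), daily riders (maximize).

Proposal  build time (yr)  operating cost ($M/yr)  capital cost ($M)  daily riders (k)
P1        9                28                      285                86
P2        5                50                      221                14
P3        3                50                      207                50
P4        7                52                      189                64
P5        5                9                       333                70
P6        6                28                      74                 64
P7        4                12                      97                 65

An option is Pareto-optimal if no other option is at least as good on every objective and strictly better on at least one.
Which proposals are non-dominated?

P1: not dominated (best daily riders).
P2: dominated by P3 (build time 3≤5, operating cost 50≤50, capital cost 207≤221, daily riders 50≥14).
P3: not dominated (best build time).
P4: dominated by P6 (build time 6≤7, operating cost 28≤52, capital cost 74≤189, daily riders 64≥64).
P5: not dominated (best operating cost).
P6: not dominated (best capital cost).
P7: not dominated.

P1, P3, P5, P6, P7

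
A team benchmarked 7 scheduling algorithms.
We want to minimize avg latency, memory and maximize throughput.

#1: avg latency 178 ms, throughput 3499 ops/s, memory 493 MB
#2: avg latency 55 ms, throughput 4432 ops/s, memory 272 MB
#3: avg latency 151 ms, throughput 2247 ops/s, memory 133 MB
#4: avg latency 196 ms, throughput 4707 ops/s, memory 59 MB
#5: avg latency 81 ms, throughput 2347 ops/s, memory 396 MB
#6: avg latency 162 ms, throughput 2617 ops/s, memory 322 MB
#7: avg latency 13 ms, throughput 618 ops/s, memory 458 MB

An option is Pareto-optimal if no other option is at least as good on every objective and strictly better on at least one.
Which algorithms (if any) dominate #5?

#2

#2: avg latency 55≤81, throughput 4432≥2347, memory 272≤396 — dominates #5.
Others (#1, #3, #4, #6, #7) are each worse than #5 on at least one objective.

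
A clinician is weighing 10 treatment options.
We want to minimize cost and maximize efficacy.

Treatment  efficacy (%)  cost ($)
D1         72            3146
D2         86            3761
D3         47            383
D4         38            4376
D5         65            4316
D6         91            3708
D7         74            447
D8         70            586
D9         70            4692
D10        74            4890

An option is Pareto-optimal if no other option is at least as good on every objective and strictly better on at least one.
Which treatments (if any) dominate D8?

D7

D7: efficacy 74≥70, cost 447≤586 — dominates D8.
Others (D1, D2, D3, D4, D5, D6, D9, D10) are each worse than D8 on at least one objective.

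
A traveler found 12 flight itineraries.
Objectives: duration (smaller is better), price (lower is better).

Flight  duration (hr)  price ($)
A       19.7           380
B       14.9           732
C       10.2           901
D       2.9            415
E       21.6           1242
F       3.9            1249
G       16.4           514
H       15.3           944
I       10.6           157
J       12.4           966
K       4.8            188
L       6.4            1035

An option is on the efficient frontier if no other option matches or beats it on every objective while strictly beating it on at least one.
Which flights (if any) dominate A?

I, K

I: duration 10.6≤19.7, price 157≤380 — dominates A.
K: duration 4.8≤19.7, price 188≤380 — dominates A.
Others (B, C, D, E, F, G, H, J, L) are each worse than A on at least one objective.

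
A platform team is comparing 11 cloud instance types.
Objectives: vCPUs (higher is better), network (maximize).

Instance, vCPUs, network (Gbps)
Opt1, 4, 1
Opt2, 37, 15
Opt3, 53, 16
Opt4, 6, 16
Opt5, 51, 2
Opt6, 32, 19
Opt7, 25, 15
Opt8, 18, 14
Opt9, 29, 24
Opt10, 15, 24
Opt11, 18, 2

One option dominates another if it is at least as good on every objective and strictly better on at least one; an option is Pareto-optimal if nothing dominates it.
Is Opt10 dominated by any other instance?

Yes

Opt9 vs Opt10: vCPUs 29≥15, network 24≥24 — Opt9 is at least as good on every objective and strictly better on at least one, so Opt9 dominates Opt10.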